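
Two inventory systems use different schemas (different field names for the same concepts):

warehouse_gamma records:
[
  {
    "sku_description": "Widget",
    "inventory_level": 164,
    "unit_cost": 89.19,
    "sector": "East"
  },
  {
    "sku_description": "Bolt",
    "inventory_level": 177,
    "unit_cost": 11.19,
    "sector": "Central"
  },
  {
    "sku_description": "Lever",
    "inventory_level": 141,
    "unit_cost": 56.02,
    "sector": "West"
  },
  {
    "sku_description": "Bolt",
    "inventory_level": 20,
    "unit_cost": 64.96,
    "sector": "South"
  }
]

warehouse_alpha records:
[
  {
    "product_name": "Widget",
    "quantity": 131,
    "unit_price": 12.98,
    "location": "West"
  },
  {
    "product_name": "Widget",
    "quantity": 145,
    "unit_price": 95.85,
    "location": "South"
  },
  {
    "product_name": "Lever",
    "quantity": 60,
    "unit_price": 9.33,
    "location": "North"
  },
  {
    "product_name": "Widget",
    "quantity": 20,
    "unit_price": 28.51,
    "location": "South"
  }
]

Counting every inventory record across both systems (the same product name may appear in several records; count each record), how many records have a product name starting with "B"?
2

Schema mapping: "sku_description" (warehouse_gamma) = "product_name" (warehouse_alpha) = product name

Records with product name starting with "B" in warehouse_gamma: 2
Records with product name starting with "B" in warehouse_alpha: 0

Total: 2 + 0 = 2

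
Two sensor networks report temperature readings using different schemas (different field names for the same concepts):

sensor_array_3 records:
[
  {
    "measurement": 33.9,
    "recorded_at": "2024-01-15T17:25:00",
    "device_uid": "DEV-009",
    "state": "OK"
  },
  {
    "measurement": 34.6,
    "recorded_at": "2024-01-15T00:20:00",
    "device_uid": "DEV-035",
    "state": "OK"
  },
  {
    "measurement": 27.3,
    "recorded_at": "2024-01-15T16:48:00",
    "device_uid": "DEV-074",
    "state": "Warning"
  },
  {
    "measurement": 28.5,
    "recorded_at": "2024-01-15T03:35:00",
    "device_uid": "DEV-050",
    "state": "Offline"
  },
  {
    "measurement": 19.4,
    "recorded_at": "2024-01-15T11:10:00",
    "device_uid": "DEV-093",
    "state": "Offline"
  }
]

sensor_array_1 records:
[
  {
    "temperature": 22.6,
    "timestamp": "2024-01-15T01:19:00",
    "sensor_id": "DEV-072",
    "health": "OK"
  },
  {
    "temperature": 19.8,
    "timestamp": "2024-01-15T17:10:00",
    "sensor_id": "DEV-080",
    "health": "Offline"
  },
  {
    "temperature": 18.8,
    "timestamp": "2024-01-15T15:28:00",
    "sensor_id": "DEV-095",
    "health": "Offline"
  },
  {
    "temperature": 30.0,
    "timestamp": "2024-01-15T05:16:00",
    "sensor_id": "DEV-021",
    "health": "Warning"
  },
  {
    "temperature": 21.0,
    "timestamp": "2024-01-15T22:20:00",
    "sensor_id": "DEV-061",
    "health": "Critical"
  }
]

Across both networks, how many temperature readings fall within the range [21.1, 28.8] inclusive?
3

Schema mapping: "measurement" (sensor_array_3) = "temperature" (sensor_array_1) = temperature

Readings in [21.1, 28.8] from sensor_array_3: 2
Readings in [21.1, 28.8] from sensor_array_1: 1

Total count: 2 + 1 = 3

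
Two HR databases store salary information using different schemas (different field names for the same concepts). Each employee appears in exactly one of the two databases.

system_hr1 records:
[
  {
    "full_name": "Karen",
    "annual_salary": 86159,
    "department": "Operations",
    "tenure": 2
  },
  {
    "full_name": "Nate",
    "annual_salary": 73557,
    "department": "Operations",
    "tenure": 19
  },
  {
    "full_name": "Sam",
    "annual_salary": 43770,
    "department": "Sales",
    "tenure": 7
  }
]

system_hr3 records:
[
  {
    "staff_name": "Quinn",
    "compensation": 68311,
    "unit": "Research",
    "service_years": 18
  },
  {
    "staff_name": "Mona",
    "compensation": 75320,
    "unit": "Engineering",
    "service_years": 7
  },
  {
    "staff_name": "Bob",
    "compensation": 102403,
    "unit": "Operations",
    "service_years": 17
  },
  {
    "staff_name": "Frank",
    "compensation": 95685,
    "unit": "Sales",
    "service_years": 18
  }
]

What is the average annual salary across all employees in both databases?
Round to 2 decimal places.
77886.43

Schema mapping: "annual_salary" (system_hr1) = "compensation" (system_hr3) = annual salary

All salaries: [86159, 73557, 43770, 68311, 75320, 102403, 95685]
Sum: 545205
Count: 7
Average: 545205 / 7 = 77886.43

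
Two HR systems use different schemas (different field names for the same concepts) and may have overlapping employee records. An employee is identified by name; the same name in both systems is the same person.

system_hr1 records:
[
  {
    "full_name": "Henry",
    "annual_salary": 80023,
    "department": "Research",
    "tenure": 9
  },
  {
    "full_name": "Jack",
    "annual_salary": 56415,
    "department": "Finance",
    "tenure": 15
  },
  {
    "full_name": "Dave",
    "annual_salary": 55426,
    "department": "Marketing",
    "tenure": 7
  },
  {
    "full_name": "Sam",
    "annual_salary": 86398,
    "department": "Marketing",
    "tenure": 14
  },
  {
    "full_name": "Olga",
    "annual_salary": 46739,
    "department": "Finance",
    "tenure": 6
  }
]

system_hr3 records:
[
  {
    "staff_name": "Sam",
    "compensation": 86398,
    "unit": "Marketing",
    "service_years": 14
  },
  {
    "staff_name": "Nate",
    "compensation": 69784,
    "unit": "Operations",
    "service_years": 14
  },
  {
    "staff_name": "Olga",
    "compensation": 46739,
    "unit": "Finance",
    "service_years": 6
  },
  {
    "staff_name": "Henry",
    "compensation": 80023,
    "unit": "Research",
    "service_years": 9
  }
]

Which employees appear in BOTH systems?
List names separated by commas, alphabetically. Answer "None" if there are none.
Henry, Olga, Sam

Schema mapping: "full_name" (system_hr1) = "staff_name" (system_hr3) = employee name

Names in system_hr1: ['Dave', 'Henry', 'Jack', 'Olga', 'Sam']
Names in system_hr3: ['Henry', 'Nate', 'Olga', 'Sam']

Intersection: ['Henry', 'Olga', 'Sam']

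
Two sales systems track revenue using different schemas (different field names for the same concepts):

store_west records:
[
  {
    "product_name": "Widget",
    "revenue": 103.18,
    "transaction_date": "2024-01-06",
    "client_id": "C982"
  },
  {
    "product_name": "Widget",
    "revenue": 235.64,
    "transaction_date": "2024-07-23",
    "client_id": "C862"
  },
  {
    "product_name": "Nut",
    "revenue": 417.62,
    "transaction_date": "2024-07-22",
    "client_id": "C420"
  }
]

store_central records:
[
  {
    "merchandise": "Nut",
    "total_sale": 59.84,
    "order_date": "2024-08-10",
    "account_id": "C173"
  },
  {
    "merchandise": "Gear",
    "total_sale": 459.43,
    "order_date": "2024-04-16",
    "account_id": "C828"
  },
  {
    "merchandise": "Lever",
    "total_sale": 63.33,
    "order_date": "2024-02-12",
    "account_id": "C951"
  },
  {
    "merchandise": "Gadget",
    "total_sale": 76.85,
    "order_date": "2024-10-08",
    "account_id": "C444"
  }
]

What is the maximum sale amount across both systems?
459.43

Reconcile: "revenue" (store_west) = "total_sale" (store_central) = sale amount

Maximum in store_west: 417.62
Maximum in store_central: 459.43

Overall maximum: max(417.62, 459.43) = 459.43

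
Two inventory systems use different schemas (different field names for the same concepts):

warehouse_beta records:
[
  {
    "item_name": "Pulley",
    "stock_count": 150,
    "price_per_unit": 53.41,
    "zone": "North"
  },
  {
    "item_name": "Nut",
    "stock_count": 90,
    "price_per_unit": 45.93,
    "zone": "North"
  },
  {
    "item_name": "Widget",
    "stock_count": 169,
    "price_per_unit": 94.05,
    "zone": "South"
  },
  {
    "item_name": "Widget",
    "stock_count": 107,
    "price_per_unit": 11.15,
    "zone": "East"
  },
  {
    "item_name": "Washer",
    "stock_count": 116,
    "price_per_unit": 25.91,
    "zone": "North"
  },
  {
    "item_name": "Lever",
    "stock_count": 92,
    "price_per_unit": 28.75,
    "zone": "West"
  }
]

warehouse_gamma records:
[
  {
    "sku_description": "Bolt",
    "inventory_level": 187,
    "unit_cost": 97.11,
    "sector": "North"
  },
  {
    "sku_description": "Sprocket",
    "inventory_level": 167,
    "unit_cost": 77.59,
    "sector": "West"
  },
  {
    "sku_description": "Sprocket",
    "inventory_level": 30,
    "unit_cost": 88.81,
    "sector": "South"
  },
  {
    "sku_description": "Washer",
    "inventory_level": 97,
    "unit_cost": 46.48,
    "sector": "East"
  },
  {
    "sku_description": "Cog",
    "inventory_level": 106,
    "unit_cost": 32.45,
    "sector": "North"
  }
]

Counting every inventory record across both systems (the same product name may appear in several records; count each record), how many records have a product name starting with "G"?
0

Schema mapping: "item_name" (warehouse_beta) = "sku_description" (warehouse_gamma) = product name

Records with product name starting with "G" in warehouse_beta: 0
Records with product name starting with "G" in warehouse_gamma: 0

Total: 0 + 0 = 0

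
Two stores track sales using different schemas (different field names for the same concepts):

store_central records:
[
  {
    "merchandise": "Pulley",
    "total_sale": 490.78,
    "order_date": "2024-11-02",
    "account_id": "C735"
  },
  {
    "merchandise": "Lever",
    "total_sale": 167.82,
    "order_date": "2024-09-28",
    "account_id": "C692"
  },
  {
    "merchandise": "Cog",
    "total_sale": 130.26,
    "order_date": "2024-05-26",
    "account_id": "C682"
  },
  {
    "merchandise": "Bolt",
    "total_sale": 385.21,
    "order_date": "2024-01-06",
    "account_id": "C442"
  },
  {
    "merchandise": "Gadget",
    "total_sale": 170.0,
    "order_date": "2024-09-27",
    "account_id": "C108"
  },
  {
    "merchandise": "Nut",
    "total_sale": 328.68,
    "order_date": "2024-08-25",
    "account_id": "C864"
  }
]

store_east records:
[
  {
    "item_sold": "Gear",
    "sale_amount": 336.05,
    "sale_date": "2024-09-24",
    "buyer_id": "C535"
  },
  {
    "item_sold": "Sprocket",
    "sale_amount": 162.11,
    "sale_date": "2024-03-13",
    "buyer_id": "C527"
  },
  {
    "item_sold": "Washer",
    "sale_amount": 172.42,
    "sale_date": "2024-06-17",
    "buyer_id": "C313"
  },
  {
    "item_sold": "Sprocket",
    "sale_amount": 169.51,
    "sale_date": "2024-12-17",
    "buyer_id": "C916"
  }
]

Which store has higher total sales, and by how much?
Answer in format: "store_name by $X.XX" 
store_central by $832.66

Schema mapping: "total_sale" (store_central) = "sale_amount" (store_east) = sale amount

Total for store_central: 1672.75
Total for store_east: 840.09

Difference: |1672.75 - 840.09| = 832.66
store_central has higher sales by $832.66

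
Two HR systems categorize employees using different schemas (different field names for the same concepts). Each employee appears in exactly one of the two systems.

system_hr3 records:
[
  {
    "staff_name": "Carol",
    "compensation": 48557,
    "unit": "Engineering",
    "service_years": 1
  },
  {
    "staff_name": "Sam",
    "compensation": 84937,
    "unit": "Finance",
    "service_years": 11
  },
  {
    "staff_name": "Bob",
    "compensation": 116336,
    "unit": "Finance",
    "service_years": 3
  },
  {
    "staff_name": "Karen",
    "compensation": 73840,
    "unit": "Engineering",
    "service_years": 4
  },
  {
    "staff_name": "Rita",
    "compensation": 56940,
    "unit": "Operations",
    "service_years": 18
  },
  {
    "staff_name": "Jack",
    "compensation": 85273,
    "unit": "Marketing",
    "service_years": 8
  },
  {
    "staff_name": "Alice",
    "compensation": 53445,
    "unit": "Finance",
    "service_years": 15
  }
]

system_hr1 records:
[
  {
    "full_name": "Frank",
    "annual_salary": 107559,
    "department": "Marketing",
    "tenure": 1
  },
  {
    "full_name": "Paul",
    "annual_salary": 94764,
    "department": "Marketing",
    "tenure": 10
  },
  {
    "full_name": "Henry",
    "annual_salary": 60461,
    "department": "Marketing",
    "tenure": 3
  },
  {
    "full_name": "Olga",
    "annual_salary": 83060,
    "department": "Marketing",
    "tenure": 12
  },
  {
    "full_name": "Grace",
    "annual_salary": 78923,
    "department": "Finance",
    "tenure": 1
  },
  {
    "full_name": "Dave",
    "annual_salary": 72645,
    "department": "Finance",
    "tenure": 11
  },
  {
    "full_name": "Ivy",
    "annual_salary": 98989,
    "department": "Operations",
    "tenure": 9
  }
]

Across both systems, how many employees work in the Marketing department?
5

Schema mapping: "unit" (system_hr3) = "department" (system_hr1) = department

Marketing employees in system_hr3: 1
Marketing employees in system_hr1: 4

Total in Marketing: 1 + 4 = 5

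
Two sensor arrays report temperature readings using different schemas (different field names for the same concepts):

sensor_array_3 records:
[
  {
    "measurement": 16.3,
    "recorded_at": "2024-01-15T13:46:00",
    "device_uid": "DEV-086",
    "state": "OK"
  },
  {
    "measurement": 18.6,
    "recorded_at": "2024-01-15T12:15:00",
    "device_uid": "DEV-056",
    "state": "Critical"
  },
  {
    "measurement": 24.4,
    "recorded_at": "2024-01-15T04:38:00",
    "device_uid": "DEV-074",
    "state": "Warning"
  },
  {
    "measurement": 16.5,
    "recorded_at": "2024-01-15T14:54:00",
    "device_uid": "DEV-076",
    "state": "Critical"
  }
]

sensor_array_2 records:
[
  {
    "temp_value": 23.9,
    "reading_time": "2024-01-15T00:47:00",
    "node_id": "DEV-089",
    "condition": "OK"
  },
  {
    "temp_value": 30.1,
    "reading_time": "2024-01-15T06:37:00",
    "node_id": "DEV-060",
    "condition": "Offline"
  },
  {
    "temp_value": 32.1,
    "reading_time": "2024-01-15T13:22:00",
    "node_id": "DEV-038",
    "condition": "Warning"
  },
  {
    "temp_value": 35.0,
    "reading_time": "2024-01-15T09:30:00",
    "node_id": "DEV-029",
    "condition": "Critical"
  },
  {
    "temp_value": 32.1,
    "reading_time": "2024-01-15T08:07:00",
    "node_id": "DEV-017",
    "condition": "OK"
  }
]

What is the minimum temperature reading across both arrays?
16.3

Schema mapping: "measurement" (sensor_array_3) = "temp_value" (sensor_array_2) = temperature reading

Minimum in sensor_array_3: 16.3
Minimum in sensor_array_2: 23.9

Overall minimum: min(16.3, 23.9) = 16.3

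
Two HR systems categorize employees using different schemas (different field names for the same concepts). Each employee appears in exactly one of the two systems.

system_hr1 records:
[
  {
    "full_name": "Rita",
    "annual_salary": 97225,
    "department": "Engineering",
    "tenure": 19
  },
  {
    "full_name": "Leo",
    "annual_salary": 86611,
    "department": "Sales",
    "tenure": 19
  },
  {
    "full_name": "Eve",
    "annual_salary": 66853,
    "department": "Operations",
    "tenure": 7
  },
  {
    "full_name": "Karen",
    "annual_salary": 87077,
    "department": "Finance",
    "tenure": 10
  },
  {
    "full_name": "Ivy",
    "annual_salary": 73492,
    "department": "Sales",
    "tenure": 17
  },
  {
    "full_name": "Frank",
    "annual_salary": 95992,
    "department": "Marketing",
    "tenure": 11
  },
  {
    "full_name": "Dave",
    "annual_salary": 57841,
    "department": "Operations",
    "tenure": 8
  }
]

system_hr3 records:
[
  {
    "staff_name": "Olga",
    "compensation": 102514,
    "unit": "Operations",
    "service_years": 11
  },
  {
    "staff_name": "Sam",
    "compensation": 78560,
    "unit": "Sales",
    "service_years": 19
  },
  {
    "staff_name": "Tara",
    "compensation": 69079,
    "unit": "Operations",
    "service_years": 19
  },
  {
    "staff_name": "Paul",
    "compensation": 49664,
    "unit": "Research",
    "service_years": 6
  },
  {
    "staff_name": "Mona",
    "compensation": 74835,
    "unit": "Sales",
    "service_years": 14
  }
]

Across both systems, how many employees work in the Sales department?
4

Schema mapping: "department" (system_hr1) = "unit" (system_hr3) = department

Sales employees in system_hr1: 2
Sales employees in system_hr3: 2

Total in Sales: 2 + 2 = 4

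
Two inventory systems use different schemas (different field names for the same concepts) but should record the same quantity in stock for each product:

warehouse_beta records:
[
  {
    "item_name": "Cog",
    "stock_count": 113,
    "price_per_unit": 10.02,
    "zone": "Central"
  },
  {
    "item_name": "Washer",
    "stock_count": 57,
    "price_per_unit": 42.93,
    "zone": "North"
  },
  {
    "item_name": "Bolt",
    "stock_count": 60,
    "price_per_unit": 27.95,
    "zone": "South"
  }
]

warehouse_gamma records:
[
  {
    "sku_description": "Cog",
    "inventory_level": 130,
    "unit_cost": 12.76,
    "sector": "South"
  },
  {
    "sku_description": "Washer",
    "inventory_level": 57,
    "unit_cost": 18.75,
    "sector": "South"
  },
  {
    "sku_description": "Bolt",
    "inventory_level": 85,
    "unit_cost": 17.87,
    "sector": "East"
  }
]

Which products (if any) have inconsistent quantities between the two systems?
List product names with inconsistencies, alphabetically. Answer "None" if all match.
Bolt, Cog

Schema mappings:
- "item_name" (warehouse_beta) = "sku_description" (warehouse_gamma) = product name
- "stock_count" (warehouse_beta) = "inventory_level" (warehouse_gamma) = quantity

Comparison:
  Cog: 113 vs 130 - MISMATCH
  Washer: 57 vs 57 - MATCH
  Bolt: 60 vs 85 - MISMATCH

Products with inconsistencies: Bolt, Cog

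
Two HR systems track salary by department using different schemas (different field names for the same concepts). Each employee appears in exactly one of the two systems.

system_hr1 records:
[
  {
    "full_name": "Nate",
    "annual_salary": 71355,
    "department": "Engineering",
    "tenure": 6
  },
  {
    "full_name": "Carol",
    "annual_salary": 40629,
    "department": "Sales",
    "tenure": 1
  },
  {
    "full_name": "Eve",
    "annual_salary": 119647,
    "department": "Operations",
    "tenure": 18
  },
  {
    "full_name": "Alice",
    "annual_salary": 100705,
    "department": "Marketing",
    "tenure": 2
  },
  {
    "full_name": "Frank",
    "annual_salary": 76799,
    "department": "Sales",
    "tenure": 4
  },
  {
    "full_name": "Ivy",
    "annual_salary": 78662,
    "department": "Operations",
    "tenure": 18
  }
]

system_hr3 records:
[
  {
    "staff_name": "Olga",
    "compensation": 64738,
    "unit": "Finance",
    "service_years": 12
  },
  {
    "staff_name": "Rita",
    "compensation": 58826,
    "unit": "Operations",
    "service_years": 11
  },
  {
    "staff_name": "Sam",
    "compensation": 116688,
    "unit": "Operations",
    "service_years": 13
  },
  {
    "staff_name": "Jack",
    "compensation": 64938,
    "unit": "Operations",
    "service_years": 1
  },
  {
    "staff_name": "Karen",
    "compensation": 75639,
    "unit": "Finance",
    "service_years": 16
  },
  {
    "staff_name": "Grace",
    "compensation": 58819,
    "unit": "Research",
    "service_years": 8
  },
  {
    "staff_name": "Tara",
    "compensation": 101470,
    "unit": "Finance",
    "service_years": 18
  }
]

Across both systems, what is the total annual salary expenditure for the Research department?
58819

Schema mappings:
- "department" (system_hr1) = "unit" (system_hr3) = department
- "annual_salary" (system_hr1) = "compensation" (system_hr3) = salary

Research salaries from system_hr1: 0
Research salaries from system_hr3: 58819

Total: 0 + 58819 = 58819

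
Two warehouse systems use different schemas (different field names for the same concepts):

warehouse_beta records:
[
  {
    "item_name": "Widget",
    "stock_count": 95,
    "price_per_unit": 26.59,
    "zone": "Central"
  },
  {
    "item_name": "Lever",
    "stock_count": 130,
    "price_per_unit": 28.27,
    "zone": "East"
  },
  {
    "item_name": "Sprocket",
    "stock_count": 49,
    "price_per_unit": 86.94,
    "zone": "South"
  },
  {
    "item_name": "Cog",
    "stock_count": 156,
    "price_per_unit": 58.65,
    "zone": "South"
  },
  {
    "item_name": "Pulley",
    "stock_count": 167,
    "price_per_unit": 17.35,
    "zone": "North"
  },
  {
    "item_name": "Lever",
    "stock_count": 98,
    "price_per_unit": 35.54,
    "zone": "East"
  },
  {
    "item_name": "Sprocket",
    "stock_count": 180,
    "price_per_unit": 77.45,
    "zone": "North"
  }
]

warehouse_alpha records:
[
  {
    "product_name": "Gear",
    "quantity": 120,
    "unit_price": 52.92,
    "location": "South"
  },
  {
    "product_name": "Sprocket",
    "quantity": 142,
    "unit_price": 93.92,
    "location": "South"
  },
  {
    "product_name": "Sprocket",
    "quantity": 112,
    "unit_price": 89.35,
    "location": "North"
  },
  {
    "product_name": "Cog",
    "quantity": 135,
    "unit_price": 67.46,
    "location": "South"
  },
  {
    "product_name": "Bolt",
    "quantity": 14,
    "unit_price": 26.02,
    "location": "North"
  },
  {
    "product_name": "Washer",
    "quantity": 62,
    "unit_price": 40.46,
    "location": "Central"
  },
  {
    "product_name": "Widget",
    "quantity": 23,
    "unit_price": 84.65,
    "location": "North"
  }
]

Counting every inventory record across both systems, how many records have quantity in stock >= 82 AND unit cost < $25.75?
1

Schema mappings:
- "stock_count" (warehouse_beta) = "quantity" (warehouse_alpha) = quantity
- "price_per_unit" (warehouse_beta) = "unit_price" (warehouse_alpha) = unit cost

Records meeting both conditions in warehouse_beta: 1
Records meeting both conditions in warehouse_alpha: 0

Total: 1 + 0 = 1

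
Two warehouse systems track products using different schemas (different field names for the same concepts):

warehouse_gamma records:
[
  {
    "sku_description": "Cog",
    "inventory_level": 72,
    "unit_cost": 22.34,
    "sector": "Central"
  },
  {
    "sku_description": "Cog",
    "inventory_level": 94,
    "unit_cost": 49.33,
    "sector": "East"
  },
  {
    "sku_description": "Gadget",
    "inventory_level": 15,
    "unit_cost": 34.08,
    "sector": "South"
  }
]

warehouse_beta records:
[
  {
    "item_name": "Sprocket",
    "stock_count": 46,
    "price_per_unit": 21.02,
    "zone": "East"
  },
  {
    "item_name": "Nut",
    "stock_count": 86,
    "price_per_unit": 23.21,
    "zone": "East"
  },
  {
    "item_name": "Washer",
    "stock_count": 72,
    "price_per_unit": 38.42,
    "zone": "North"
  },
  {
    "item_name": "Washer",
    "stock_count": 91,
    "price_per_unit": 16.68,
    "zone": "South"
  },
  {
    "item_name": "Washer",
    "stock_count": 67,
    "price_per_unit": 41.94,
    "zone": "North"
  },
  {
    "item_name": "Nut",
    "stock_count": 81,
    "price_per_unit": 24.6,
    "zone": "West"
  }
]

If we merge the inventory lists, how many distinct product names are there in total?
5

Schema mapping: "sku_description" (warehouse_gamma) = "item_name" (warehouse_beta) = product name

Products in warehouse_gamma: ['Cog', 'Gadget']
Products in warehouse_beta: ['Nut', 'Sprocket', 'Washer']

Union (unique products): ['Cog', 'Gadget', 'Nut', 'Sprocket', 'Washer']
Count: 5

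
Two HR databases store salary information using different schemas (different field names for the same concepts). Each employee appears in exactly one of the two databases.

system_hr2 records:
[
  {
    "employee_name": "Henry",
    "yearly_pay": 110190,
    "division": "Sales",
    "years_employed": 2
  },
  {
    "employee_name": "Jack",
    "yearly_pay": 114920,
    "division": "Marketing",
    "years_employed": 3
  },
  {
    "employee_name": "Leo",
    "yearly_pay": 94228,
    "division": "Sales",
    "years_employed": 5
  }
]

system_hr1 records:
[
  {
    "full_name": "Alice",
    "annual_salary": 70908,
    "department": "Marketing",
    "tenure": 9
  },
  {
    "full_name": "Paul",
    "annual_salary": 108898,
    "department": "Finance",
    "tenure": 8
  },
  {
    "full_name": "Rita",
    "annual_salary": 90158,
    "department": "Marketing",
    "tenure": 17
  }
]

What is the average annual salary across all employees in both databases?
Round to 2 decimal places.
98217.00

Schema mapping: "yearly_pay" (system_hr2) = "annual_salary" (system_hr1) = annual salary

All salaries: [110190, 114920, 94228, 70908, 108898, 90158]
Sum: 589302
Count: 6
Average: 589302 / 6 = 98217.00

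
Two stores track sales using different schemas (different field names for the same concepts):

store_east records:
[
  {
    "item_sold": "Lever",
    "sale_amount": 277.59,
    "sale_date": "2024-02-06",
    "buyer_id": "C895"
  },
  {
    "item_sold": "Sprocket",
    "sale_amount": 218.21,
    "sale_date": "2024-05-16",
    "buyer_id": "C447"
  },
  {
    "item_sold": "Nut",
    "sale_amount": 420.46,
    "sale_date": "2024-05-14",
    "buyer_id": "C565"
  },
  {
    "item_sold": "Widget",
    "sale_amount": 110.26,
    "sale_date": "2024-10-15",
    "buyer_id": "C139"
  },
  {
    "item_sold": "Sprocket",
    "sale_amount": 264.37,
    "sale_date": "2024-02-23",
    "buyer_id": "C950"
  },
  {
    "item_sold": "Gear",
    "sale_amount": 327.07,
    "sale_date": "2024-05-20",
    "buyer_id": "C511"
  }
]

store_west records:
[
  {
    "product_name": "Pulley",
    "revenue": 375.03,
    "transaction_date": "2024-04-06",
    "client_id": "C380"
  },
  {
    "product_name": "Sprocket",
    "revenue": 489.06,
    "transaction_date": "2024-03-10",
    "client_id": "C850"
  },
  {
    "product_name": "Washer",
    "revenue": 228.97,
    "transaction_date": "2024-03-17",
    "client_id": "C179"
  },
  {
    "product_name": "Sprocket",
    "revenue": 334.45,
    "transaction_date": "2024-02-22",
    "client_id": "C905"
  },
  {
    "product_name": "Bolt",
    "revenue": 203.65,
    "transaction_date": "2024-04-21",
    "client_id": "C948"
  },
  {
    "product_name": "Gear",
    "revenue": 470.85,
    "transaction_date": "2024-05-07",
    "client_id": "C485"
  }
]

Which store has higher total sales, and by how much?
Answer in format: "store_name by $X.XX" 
store_west by $484.05

Schema mapping: "sale_amount" (store_east) = "revenue" (store_west) = sale amount

Total for store_east: 1617.96
Total for store_west: 2102.01

Difference: |1617.96 - 2102.01| = 484.05
store_west has higher sales by $484.05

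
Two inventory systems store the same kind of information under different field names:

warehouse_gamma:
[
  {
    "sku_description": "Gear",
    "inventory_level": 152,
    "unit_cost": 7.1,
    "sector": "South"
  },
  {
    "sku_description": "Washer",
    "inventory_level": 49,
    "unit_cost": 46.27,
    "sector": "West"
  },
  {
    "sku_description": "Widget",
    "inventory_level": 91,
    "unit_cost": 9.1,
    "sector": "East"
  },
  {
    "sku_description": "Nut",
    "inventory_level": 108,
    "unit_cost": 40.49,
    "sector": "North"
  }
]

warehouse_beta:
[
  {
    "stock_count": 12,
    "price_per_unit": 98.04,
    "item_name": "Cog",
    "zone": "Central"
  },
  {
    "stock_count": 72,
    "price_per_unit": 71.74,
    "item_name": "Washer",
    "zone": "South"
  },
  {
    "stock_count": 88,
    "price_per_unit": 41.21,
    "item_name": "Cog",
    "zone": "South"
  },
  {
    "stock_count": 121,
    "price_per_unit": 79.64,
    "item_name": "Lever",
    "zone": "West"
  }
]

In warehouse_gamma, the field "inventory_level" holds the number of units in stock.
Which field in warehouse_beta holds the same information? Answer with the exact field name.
stock_count

In warehouse_gamma, "inventory_level" holds the number of units in stock.
The fields in warehouse_beta are: "stock_count", "price_per_unit", "item_name", "zone".
"stock_count" is the match: the name refers to the same concept and its values are whole-number counts (e.g. 12, 72).
The other fields ("price_per_unit", "item_name", "zone") hold different kinds of data.

So "inventory_level" in warehouse_gamma corresponds to "stock_count" in warehouse_beta.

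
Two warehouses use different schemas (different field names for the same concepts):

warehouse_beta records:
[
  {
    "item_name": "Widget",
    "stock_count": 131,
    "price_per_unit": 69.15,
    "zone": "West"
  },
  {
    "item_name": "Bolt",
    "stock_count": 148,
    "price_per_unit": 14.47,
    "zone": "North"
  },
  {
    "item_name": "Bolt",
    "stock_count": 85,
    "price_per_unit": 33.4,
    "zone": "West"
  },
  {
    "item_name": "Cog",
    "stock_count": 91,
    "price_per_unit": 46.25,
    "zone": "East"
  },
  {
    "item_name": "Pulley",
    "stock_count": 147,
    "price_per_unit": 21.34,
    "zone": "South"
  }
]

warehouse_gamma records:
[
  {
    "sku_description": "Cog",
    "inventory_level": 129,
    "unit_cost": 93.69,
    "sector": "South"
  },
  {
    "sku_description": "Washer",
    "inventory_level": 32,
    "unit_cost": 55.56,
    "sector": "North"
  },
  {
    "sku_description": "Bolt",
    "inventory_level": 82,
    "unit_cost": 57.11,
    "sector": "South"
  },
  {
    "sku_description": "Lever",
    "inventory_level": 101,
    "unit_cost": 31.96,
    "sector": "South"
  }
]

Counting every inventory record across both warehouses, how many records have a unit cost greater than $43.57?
5

Schema mapping: "price_per_unit" (warehouse_beta) = "unit_cost" (warehouse_gamma) = unit cost

Records > $43.57 in warehouse_beta: 2
Records > $43.57 in warehouse_gamma: 3

Total count: 2 + 3 = 5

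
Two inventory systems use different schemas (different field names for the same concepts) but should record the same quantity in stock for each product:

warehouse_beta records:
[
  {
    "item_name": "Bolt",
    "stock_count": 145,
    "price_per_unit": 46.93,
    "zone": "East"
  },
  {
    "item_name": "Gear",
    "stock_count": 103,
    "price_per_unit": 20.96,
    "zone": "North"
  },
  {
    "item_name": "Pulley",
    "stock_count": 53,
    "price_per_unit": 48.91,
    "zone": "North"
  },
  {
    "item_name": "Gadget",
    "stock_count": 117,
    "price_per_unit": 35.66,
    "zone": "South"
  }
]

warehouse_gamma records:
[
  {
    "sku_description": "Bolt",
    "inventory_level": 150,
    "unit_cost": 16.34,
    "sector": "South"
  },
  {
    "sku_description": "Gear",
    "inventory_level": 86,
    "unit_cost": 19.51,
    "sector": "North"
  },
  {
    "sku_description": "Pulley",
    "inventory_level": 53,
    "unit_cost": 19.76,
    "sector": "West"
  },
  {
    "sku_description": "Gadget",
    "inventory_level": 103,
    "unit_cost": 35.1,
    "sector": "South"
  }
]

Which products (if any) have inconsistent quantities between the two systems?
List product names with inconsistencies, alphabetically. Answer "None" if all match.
Bolt, Gadget, Gear

Schema mappings:
- "item_name" (warehouse_beta) = "sku_description" (warehouse_gamma) = product name
- "stock_count" (warehouse_beta) = "inventory_level" (warehouse_gamma) = quantity

Comparison:
  Bolt: 145 vs 150 - MISMATCH
  Gear: 103 vs 86 - MISMATCH
  Pulley: 53 vs 53 - MATCH
  Gadget: 117 vs 103 - MISMATCH

Products with inconsistencies: Bolt, Gadget, Gear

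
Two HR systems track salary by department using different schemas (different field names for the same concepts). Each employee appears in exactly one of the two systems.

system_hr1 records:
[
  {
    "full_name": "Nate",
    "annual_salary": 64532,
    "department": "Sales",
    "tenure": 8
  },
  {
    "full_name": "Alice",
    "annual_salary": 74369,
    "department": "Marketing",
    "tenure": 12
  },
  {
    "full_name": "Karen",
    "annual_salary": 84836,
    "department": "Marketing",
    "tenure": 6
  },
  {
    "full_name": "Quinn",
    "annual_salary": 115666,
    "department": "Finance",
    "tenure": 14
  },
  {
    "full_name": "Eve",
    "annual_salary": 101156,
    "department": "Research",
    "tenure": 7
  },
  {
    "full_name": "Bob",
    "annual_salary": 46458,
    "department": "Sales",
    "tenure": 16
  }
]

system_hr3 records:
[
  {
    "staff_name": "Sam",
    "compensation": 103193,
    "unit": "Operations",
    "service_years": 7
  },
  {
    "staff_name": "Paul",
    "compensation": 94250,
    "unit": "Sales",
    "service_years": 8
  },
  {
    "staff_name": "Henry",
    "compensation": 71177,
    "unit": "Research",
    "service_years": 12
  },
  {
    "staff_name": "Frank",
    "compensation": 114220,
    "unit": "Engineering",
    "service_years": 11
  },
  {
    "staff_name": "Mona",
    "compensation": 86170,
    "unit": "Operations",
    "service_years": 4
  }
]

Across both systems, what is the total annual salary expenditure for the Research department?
172333

Schema mappings:
- "department" (system_hr1) = "unit" (system_hr3) = department
- "annual_salary" (system_hr1) = "compensation" (system_hr3) = salary

Research salaries from system_hr1: 101156
Research salaries from system_hr3: 71177

Total: 101156 + 71177 = 172333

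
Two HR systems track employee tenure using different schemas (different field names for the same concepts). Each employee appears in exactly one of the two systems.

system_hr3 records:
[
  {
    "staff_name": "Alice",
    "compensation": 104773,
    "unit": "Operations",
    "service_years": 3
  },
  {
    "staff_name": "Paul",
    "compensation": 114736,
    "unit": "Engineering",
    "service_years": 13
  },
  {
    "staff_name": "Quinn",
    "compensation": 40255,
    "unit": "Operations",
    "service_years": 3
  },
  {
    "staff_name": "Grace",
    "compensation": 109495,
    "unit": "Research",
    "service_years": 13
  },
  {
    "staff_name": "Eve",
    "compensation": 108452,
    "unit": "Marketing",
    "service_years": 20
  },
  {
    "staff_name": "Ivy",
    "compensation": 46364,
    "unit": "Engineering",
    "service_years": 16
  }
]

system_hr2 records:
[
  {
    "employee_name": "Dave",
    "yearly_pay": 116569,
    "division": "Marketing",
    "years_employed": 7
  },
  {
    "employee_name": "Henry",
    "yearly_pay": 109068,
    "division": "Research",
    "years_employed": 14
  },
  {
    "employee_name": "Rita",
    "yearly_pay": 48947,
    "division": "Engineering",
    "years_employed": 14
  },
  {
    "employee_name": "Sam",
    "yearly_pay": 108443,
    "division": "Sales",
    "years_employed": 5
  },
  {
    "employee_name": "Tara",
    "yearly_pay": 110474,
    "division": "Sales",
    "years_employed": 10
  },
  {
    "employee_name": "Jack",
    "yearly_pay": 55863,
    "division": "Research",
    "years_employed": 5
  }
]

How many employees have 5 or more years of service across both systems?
10

Reconcile schemas: "service_years" (system_hr3) = "years_employed" (system_hr2) = years of service

From system_hr3: 4 employees with >= 5 years
From system_hr2: 6 employees with >= 5 years

Total: 4 + 6 = 10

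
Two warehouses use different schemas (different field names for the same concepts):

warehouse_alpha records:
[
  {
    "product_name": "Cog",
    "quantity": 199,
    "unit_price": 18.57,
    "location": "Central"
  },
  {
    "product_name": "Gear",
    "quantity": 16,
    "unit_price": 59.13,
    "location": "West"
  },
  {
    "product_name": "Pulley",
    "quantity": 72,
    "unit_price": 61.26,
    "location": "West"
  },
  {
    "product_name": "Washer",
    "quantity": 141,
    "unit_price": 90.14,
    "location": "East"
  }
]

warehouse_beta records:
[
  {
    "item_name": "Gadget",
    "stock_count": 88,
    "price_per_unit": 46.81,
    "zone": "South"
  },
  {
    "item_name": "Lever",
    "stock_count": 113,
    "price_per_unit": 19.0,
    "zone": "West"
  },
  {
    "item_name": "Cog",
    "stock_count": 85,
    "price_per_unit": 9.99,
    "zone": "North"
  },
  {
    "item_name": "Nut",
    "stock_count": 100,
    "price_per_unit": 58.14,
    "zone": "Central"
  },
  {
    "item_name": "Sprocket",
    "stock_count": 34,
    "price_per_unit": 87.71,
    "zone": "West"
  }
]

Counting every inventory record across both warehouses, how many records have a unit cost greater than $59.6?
3

Schema mapping: "unit_price" (warehouse_alpha) = "price_per_unit" (warehouse_beta) = unit cost

Records > $59.6 in warehouse_alpha: 2
Records > $59.6 in warehouse_beta: 1

Total count: 2 + 1 = 3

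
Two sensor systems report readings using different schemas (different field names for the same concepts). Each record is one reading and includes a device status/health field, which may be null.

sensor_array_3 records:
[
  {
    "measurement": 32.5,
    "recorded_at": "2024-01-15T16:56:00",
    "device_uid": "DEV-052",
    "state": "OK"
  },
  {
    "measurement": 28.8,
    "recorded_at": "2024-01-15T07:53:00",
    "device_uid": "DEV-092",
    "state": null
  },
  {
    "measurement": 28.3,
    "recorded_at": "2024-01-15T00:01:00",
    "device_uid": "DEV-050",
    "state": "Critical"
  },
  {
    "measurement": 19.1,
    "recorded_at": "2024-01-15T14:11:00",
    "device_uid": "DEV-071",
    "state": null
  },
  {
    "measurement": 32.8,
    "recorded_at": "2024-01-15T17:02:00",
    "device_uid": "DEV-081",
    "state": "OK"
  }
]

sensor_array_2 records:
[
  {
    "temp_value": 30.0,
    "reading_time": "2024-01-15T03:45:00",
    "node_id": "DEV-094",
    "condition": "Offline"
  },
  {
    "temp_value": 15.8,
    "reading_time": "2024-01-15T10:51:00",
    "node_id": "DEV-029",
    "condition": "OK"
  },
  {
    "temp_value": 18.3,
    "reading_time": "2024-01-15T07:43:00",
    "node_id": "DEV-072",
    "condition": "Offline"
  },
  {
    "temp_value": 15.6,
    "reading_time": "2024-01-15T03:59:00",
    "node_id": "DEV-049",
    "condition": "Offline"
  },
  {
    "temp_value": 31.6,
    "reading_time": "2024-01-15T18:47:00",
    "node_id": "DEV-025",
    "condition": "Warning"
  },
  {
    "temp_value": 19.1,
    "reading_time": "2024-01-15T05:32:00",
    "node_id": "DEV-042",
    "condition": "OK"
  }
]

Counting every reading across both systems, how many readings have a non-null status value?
9

Schema mapping: "state" (sensor_array_3) = "condition" (sensor_array_2) = status

Non-null in sensor_array_3: 3
Non-null in sensor_array_2: 6

Total non-null: 3 + 6 = 9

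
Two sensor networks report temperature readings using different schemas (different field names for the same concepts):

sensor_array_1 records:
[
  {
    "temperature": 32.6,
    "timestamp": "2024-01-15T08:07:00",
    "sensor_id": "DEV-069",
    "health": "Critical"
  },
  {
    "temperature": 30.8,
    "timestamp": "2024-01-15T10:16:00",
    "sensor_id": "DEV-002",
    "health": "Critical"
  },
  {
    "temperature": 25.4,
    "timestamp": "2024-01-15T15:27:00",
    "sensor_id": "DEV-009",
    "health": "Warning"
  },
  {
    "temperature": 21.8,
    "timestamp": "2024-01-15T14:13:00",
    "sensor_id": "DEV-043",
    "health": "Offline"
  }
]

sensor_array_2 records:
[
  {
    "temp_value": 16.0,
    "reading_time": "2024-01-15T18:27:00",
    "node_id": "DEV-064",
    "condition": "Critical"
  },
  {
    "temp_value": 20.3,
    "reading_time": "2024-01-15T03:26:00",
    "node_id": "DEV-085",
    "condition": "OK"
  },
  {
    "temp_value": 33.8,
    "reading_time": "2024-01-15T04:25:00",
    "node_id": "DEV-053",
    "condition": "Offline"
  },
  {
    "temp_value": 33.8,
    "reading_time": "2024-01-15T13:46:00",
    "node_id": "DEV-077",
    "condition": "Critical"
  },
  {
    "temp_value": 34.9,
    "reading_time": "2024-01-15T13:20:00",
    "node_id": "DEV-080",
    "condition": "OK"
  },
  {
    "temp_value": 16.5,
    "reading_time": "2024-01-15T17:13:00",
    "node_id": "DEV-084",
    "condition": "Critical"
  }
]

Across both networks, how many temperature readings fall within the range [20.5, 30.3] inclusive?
2

Schema mapping: "temperature" (sensor_array_1) = "temp_value" (sensor_array_2) = temperature

Readings in [20.5, 30.3] from sensor_array_1: 2
Readings in [20.5, 30.3] from sensor_array_2: 0

Total count: 2 + 0 = 2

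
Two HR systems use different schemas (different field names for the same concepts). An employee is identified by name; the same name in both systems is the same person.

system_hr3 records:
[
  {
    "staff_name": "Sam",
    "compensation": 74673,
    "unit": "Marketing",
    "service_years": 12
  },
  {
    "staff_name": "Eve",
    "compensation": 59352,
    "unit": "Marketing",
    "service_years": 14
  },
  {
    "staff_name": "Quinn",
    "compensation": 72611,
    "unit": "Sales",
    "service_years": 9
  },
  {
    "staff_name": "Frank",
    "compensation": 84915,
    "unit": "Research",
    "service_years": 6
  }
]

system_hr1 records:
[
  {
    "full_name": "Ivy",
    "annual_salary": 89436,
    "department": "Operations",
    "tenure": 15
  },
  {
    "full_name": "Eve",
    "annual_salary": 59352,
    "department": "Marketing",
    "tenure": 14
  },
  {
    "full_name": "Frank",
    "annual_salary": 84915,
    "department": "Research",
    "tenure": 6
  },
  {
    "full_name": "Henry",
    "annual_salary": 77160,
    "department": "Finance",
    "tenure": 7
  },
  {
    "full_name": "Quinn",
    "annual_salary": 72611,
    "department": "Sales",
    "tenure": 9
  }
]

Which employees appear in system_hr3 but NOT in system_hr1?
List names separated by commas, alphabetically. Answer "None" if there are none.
Sam

Schema mapping: "staff_name" (system_hr3) = "full_name" (system_hr1) = employee name

Names in system_hr3: ['Eve', 'Frank', 'Quinn', 'Sam']
Names in system_hr1: ['Eve', 'Frank', 'Henry', 'Ivy', 'Quinn']

In system_hr3 but not system_hr1: ['Sam']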